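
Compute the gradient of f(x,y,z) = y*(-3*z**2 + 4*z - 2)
(0, -3*z**2 + 4*z - 2, 2*y*(2 - 3*z))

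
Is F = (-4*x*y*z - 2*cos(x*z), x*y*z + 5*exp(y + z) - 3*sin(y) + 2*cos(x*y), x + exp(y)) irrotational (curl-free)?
No, ∇×F = (-x*y + exp(y) - 5*exp(y + z), -4*x*y + 2*x*sin(x*z) - 1, 4*x*z + y*z - 2*y*sin(x*y))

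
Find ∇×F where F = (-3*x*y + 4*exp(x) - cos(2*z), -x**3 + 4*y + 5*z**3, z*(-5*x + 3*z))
(-15*z**2, 5*z + 2*sin(2*z), 3*x*(1 - x))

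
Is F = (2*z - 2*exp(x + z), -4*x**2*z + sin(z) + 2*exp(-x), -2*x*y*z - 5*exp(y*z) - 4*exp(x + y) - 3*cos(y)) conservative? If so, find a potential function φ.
No, ∇×F = (4*x**2 - 2*x*z - 5*z*exp(y*z) - 4*exp(x + y) + 3*sin(y) - cos(z), 2*y*z + 4*exp(x + y) - 2*exp(x + z) + 2, -8*x*z - 2*exp(-x)) ≠ 0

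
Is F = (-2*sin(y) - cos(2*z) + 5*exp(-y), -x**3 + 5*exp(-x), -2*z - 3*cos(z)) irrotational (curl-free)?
No, ∇×F = (0, 2*sin(2*z), -3*x**2 + 2*cos(y) + 5*exp(-y) - 5*exp(-x))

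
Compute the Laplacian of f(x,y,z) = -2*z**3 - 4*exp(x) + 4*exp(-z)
-12*z - 4*exp(x) + 4*exp(-z)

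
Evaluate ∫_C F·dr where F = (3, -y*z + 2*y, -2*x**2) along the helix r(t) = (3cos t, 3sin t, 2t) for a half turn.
-27*pi/2 - 18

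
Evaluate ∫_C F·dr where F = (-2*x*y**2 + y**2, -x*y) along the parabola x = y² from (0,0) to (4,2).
-116/3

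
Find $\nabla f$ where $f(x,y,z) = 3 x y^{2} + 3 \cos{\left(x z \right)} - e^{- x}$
(3*y**2 - 3*z*sin(x*z) + exp(-x), 6*x*y, -3*x*sin(x*z))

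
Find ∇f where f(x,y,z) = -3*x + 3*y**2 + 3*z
(-3, 6*y, 3)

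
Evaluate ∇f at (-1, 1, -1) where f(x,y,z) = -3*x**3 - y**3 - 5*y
(-9, -8, 0)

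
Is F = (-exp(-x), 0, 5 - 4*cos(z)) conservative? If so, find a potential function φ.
Yes, F is conservative. φ = 5*z - 4*sin(z) + exp(-x)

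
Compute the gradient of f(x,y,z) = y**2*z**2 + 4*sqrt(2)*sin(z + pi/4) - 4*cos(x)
(4*sin(x), 2*y*z**2, 2*y**2*z + 4*sqrt(2)*cos(z + pi/4))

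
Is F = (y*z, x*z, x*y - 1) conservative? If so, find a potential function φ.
Yes, F is conservative. φ = z*(x*y - 1)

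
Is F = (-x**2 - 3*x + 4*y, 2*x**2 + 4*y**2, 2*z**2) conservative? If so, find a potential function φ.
No, ∇×F = (0, 0, 4*x - 4) ≠ 0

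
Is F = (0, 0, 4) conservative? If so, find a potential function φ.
Yes, F is conservative. φ = 4*z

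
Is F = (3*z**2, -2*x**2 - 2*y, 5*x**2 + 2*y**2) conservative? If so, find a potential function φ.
No, ∇×F = (4*y, -10*x + 6*z, -4*x) ≠ 0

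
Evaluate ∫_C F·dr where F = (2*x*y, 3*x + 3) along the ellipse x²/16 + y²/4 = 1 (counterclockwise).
24*pi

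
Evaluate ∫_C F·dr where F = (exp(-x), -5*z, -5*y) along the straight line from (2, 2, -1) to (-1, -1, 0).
-10 - E + exp(-2)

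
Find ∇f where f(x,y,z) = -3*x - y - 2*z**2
(-3, -1, -4*z)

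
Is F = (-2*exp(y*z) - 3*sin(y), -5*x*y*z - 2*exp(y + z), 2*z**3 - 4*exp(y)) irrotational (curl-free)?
No, ∇×F = (5*x*y - 4*exp(y) + 2*exp(y + z), -2*y*exp(y*z), -5*y*z + 2*z*exp(y*z) + 3*cos(y))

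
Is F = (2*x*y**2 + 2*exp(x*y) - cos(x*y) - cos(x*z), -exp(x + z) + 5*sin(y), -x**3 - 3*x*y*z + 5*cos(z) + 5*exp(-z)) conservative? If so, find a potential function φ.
No, ∇×F = (-3*x*z + exp(x + z), 3*x**2 + x*sin(x*z) + 3*y*z, -4*x*y - 2*x*exp(x*y) - x*sin(x*y) - exp(x + z)) ≠ 0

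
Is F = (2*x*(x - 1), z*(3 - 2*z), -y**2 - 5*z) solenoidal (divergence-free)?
No, ∇·F = 4*x - 7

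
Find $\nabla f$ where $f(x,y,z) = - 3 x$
(-3, 0, 0)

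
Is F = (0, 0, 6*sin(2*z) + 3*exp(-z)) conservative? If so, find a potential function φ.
Yes, F is conservative. φ = -3*cos(2*z) - 3*exp(-z)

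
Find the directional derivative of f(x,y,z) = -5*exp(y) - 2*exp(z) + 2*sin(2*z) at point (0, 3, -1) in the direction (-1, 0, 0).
0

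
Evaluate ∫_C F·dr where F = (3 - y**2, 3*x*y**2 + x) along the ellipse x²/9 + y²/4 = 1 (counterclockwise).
24*pi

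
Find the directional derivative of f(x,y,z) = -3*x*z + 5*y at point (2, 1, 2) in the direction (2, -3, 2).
-39*sqrt(17)/17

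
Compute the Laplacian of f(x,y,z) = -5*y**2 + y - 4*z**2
-18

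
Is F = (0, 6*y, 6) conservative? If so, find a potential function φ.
Yes, F is conservative. φ = 3*y**2 + 6*z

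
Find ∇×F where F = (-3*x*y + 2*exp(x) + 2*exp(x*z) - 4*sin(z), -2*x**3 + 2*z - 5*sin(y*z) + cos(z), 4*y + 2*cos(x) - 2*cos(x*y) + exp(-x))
(2*x*sin(x*y) + 5*y*cos(y*z) + sin(z) + 2, (2*(x*exp(x*z) - y*sin(x*y) + sin(x) - 2*cos(z))*exp(x) + 1)*exp(-x), 3*x*(1 - 2*x))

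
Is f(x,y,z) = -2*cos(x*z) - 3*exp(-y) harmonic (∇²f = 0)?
No, ∇²f = (2*(x**2 + z**2)*exp(y)*cos(x*z) - 3)*exp(-y)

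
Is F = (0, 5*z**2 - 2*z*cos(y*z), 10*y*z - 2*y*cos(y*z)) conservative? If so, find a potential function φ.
Yes, F is conservative. φ = 5*y*z**2 - 2*sin(y*z)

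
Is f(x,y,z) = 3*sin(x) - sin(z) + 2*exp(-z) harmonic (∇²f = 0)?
No, ∇²f = -3*sin(x) + sin(z) + 2*exp(-z)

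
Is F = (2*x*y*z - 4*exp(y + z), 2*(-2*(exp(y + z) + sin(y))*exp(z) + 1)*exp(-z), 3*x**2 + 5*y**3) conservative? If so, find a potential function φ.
No, ∇×F = (15*y**2 + 4*exp(y + z) + 2*exp(-z), 2*x*y - 6*x - 4*exp(y + z), -2*x*z + 4*exp(y + z)) ≠ 0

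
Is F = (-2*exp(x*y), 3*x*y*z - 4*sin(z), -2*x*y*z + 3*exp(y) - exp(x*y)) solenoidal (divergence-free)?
No, ∇·F = -2*x*y + 3*x*z - 2*y*exp(x*y)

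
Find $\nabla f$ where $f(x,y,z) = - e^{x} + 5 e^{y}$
(-exp(x), 5*exp(y), 0)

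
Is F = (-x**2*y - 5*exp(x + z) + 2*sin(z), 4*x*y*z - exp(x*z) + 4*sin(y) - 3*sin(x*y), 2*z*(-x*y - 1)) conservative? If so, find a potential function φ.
No, ∇×F = (x*(-4*y - 2*z + exp(x*z)), 2*y*z - 5*exp(x + z) + 2*cos(z), x**2 + 4*y*z - 3*y*cos(x*y) - z*exp(x*z)) ≠ 0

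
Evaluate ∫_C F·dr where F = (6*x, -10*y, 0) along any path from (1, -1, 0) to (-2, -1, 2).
9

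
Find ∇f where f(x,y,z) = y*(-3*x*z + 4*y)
(-3*y*z, -3*x*z + 8*y, -3*x*y)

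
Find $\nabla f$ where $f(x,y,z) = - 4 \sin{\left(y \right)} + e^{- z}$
(0, -4*cos(y), -exp(-z))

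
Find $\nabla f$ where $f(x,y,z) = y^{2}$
(0, 2*y, 0)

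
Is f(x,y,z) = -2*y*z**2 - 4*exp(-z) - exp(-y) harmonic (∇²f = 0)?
No, ∇²f = -4*y - 4*exp(-z) - exp(-y)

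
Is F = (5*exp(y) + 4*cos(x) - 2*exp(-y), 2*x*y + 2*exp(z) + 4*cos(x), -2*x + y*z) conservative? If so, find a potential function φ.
No, ∇×F = (z - 2*exp(z), 2, 2*y - 5*exp(y) - 4*sin(x) - 2*exp(-y)) ≠ 0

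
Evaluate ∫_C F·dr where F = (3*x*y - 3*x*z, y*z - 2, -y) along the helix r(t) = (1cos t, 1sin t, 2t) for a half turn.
-2*pi - 4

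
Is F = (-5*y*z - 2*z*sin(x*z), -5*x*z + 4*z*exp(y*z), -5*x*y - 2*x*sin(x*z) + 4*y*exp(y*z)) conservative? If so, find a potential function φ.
Yes, F is conservative. φ = -5*x*y*z + 4*exp(y*z) + 2*cos(x*z)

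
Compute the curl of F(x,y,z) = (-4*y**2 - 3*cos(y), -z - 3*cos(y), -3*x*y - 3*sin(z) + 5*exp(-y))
(-3*x + 1 - 5*exp(-y), 3*y, 8*y - 3*sin(y))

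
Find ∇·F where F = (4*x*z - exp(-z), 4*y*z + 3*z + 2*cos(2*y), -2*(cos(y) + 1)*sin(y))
8*z - 4*sin(2*y)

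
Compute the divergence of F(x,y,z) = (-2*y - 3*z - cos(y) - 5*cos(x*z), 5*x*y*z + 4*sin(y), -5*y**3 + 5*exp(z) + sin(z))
5*x*z + 5*z*sin(x*z) + 5*exp(z) + 4*cos(y) + cos(z)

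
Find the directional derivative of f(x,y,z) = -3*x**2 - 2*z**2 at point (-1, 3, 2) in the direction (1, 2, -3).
15*sqrt(14)/7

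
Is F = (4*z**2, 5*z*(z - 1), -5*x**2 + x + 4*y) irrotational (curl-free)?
No, ∇×F = (9 - 10*z, 10*x + 8*z - 1, 0)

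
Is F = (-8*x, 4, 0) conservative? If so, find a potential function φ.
Yes, F is conservative. φ = -4*x**2 + 4*y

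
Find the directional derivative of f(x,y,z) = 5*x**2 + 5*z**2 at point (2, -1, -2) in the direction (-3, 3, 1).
-80*sqrt(19)/19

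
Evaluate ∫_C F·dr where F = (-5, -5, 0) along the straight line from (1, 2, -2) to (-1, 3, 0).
5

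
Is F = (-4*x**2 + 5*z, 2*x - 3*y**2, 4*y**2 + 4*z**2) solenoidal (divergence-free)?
No, ∇·F = -8*x - 6*y + 8*z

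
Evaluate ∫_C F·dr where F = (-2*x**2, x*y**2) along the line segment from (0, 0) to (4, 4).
64/3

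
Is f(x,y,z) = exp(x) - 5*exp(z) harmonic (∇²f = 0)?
No, ∇²f = exp(x) - 5*exp(z)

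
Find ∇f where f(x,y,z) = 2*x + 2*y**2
(2, 4*y, 0)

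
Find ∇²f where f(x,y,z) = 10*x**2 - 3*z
20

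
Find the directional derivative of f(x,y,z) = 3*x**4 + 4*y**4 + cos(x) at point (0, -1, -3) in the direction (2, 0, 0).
0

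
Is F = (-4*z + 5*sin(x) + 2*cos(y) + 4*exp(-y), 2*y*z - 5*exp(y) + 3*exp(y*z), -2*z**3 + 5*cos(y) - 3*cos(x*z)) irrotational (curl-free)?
No, ∇×F = (-3*y*exp(y*z) - 2*y - 5*sin(y), -3*z*sin(x*z) - 4, 2*sin(y) + 4*exp(-y))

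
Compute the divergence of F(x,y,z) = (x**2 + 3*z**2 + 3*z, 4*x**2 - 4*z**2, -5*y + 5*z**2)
2*x + 10*z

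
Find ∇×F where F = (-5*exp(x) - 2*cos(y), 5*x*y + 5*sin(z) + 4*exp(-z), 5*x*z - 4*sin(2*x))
(-5*cos(z) + 4*exp(-z), -5*z + 8*cos(2*x), 5*y - 2*sin(y))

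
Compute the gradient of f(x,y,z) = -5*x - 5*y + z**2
(-5, -5, 2*z)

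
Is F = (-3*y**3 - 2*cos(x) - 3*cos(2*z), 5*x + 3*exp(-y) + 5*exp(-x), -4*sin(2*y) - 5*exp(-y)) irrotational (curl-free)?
No, ∇×F = (-8*cos(2*y) + 5*exp(-y), 6*sin(2*z), 9*y**2 + 5 - 5*exp(-x))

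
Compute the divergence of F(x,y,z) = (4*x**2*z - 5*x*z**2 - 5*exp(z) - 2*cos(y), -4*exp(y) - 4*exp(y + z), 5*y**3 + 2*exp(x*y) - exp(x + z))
8*x*z - 5*z**2 - 4*exp(y) - exp(x + z) - 4*exp(y + z)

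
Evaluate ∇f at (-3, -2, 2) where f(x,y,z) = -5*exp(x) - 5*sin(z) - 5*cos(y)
(-5*exp(-3), -5*sin(2), -5*cos(2))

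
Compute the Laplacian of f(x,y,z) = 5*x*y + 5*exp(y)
5*exp(y)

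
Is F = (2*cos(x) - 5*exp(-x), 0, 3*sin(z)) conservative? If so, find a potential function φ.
Yes, F is conservative. φ = 2*sin(x) - 3*cos(z) + 5*exp(-x)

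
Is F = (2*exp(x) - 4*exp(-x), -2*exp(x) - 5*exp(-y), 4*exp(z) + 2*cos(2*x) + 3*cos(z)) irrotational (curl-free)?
No, ∇×F = (0, 4*sin(2*x), -2*exp(x))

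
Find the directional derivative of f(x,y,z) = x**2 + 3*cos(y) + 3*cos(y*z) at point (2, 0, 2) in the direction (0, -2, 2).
0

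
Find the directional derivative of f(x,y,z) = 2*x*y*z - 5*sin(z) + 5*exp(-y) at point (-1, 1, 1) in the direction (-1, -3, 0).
sqrt(10)*(4*E + 15)*exp(-1)/10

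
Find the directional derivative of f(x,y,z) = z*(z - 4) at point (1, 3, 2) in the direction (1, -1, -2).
0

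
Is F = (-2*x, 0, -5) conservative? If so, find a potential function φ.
Yes, F is conservative. φ = -x**2 - 5*z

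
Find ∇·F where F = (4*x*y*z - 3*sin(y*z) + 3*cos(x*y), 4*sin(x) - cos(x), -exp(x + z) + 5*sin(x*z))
5*x*cos(x*z) + 4*y*z - 3*y*sin(x*y) - exp(x + z)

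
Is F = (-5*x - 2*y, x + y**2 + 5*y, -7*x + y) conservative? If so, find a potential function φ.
No, ∇×F = (1, 7, 3) ≠ 0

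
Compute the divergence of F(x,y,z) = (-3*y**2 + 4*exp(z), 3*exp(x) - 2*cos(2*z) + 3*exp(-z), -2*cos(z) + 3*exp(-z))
2*sin(z) - 3*exp(-z)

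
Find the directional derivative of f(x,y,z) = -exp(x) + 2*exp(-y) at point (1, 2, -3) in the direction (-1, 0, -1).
sqrt(2)*E/2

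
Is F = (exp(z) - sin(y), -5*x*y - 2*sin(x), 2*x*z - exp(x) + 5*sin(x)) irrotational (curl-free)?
No, ∇×F = (0, -2*z + exp(x) + exp(z) - 5*cos(x), -5*y - 2*cos(x) + cos(y))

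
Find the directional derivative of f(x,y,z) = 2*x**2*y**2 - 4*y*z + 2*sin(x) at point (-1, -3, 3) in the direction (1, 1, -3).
2*sqrt(11)*(-48 + cos(1))/11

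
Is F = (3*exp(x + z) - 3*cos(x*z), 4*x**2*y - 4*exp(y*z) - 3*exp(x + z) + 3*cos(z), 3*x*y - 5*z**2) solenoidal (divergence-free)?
No, ∇·F = 4*x**2 - 4*z*exp(y*z) + 3*z*sin(x*z) - 10*z + 3*exp(x + z)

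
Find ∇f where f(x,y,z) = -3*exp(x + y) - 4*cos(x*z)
(4*z*sin(x*z) - 3*exp(x + y), -3*exp(x + y), 4*x*sin(x*z))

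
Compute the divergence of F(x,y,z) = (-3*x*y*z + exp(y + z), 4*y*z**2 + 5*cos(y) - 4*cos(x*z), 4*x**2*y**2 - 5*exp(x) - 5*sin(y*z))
-3*y*z - 5*y*cos(y*z) + 4*z**2 - 5*sin(y)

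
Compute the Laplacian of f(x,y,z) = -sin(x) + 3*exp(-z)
sin(x) + 3*exp(-z)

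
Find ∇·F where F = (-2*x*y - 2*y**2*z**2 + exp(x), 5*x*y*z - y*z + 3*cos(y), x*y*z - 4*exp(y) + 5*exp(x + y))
x*y + 5*x*z - 2*y - z + exp(x) - 3*sin(y)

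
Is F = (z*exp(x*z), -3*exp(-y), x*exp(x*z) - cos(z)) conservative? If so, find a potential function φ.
Yes, F is conservative. φ = exp(x*z) - sin(z) + 3*exp(-y)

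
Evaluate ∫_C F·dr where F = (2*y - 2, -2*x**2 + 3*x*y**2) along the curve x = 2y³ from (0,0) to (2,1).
-8/7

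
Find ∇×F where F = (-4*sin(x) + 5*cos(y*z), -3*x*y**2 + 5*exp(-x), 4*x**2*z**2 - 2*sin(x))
(0, -8*x*z**2 - 5*y*sin(y*z) + 2*cos(x), -3*y**2 + 5*z*sin(y*z) - 5*exp(-x))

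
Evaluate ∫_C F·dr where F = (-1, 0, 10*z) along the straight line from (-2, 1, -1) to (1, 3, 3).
37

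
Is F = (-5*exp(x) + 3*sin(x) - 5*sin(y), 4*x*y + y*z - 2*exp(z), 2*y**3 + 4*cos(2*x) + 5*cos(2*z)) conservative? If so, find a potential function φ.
No, ∇×F = (6*y**2 - y + 2*exp(z), 8*sin(2*x), 4*y + 5*cos(y)) ≠ 0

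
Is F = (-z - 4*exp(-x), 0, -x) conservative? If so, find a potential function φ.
Yes, F is conservative. φ = -x*z + 4*exp(-x)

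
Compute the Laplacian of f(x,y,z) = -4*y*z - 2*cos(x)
2*cos(x)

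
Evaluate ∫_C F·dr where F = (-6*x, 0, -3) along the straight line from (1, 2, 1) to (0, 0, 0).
6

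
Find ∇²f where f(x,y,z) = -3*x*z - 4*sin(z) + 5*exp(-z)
4*sin(z) + 5*exp(-z)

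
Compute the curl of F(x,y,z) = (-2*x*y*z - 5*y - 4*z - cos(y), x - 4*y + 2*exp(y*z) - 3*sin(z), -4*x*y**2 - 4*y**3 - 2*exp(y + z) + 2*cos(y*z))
(-8*x*y - 12*y**2 - 2*y*exp(y*z) - 2*z*sin(y*z) - 2*exp(y + z) + 3*cos(z), -2*x*y + 4*y**2 - 4, 2*x*z - sin(y) + 6)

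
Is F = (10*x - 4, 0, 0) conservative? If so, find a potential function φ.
Yes, F is conservative. φ = x*(5*x - 4)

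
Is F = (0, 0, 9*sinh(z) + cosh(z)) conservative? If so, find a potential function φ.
Yes, F is conservative. φ = sinh(z) + 9*cosh(z)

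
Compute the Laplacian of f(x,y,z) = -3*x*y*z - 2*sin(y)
2*sin(y)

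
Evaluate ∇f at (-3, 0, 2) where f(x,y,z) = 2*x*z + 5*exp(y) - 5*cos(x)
(4 - 5*sin(3), 5, -6)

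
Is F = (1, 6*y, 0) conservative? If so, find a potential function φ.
Yes, F is conservative. φ = x + 3*y**2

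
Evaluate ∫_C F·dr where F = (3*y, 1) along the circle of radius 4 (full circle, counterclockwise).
-48*pi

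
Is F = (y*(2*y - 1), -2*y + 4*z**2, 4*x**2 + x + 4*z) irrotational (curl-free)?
No, ∇×F = (-8*z, -8*x - 1, 1 - 4*y)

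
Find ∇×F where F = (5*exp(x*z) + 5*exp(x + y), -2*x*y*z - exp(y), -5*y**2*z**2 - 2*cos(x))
(2*y*(x - 5*z**2), 5*x*exp(x*z) - 2*sin(x), -2*y*z - 5*exp(x + y))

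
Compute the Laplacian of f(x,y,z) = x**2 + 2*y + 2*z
2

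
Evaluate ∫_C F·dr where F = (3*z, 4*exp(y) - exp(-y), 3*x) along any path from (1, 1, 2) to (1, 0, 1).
-4*E - exp(-1) + 2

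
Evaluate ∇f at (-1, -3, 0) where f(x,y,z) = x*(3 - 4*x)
(11, 0, 0)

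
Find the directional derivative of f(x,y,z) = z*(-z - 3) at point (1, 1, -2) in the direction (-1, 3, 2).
sqrt(14)/7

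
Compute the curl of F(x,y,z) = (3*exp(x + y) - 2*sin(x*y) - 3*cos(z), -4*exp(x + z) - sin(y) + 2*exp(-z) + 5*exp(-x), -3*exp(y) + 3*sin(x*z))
(-3*exp(y) + 4*exp(x + z) + 2*exp(-z), -3*z*cos(x*z) + 3*sin(z), ((2*x*cos(x*y) - 3*exp(x + y) - 4*exp(x + z))*exp(x) - 5)*exp(-x))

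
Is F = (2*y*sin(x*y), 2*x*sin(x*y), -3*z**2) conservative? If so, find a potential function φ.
Yes, F is conservative. φ = -z**3 - 2*cos(x*y)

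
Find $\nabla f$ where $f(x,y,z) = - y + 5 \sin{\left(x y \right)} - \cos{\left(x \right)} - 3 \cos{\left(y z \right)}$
(5*y*cos(x*y) + sin(x), 5*x*cos(x*y) + 3*z*sin(y*z) - 1, 3*y*sin(y*z))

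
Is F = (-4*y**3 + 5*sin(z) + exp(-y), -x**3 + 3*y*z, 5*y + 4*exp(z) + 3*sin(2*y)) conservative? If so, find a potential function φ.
No, ∇×F = (-3*y + 6*cos(2*y) + 5, 5*cos(z), -3*x**2 + 12*y**2 + exp(-y)) ≠ 0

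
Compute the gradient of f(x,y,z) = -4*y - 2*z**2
(0, -4, -4*z)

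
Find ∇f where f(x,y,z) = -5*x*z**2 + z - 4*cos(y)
(-5*z**2, 4*sin(y), -10*x*z + 1)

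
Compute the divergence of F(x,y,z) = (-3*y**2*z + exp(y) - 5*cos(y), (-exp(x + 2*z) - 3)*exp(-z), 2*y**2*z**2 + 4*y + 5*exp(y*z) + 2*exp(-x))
y*(4*y*z + 5*exp(y*z))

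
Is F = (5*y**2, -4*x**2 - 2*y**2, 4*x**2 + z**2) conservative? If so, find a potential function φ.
No, ∇×F = (0, -8*x, -8*x - 10*y) ≠ 0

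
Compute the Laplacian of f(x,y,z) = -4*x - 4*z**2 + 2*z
-8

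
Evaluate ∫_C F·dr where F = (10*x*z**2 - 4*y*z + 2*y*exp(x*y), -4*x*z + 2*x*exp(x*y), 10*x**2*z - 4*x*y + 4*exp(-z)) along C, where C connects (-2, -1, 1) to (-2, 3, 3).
-2*exp(2) - 4*exp(-3) + 2*exp(-6) + 4*exp(-1) + 240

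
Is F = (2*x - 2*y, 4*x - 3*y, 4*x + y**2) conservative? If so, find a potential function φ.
No, ∇×F = (2*y, -4, 6) ≠ 0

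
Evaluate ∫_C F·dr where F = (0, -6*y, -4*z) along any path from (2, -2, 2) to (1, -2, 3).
-10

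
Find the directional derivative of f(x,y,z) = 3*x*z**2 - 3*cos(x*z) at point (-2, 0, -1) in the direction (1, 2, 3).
3*sqrt(14)*(13 - 7*sin(2))/14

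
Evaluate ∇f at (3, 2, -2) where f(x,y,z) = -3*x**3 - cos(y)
(-81, sin(2), 0)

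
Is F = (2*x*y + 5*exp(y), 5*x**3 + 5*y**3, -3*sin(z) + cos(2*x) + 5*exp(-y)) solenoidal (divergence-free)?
No, ∇·F = 15*y**2 + 2*y - 3*cos(z)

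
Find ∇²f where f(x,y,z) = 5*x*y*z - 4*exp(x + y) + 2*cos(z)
-8*exp(x + y) - 2*cos(z)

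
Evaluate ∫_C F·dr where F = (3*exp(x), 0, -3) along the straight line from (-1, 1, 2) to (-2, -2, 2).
3*(1 - E)*exp(-2)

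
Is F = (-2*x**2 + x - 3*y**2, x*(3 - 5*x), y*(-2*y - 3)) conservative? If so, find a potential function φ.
No, ∇×F = (-4*y - 3, 0, -10*x + 6*y + 3) ≠ 0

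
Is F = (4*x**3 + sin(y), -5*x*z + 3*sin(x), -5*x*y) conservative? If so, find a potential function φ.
No, ∇×F = (0, 5*y, -5*z + 3*cos(x) - cos(y)) ≠ 0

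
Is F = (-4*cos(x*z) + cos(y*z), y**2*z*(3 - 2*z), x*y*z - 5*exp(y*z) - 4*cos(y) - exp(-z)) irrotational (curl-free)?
No, ∇×F = (x*z + 4*y**2*z - 3*y**2 - 5*z*exp(y*z) + 4*sin(y), 4*x*sin(x*z) - y*z - y*sin(y*z), z*sin(y*z))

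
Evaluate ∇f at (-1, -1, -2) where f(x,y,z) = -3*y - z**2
(0, -3, 4)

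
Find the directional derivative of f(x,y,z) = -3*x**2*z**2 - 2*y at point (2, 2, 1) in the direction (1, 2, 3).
-44*sqrt(14)/7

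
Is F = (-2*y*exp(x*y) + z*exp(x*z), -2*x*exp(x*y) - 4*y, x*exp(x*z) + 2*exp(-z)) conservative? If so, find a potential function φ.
Yes, F is conservative. φ = -2*y**2 - 2*exp(x*y) + exp(x*z) - 2*exp(-z)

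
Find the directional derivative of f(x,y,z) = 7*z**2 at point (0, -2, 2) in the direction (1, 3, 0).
0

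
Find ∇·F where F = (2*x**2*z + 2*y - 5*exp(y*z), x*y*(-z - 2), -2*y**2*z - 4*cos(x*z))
3*x*z + 4*x*sin(x*z) - 2*x - 2*y**2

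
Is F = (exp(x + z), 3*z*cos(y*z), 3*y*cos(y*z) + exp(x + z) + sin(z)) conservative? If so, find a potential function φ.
Yes, F is conservative. φ = exp(x + z) + 3*sin(y*z) - cos(z)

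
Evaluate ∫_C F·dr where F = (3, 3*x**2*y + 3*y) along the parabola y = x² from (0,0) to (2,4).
94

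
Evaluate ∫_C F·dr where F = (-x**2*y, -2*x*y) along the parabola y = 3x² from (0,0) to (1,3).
-39/5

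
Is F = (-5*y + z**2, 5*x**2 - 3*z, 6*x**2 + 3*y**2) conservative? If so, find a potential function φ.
No, ∇×F = (6*y + 3, -12*x + 2*z, 10*x + 5) ≠ 0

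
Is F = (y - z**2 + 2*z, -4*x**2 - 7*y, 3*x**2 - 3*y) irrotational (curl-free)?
No, ∇×F = (-3, -6*x - 2*z + 2, -8*x - 1)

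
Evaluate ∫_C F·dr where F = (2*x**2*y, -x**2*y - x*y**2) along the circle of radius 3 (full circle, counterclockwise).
-243*pi/4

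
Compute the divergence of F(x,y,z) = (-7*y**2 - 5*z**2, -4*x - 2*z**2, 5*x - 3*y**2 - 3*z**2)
-6*z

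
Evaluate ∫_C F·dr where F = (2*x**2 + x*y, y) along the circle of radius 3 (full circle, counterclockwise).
0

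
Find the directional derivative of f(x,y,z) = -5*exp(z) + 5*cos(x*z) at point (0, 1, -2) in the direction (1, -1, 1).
-5*sqrt(3)*exp(-2)/3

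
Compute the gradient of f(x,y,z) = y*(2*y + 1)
(0, 4*y + 1, 0)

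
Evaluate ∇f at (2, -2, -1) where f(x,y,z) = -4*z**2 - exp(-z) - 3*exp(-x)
(3*exp(-2), 0, E + 8)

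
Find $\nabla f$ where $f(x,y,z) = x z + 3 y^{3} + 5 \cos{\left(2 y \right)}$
(z, 9*y**2 - 10*sin(2*y), x)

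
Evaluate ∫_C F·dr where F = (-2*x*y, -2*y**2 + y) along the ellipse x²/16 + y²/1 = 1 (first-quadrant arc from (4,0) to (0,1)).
21/2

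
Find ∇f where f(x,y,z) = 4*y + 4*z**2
(0, 4, 8*z)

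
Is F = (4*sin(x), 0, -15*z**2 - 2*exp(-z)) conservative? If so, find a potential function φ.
Yes, F is conservative. φ = -5*z**3 - 4*cos(x) + 2*exp(-z)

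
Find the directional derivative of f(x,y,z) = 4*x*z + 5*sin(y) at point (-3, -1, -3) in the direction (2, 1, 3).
5*sqrt(14)*(-12 + cos(1))/14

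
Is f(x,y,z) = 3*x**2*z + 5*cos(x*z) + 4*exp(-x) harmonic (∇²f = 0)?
No, ∇²f = -5*x**2*cos(x*z) - 5*z**2*cos(x*z) + 6*z + 4*exp(-x)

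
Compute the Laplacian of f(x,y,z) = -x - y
0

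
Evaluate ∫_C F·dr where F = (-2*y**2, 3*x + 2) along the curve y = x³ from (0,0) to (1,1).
111/28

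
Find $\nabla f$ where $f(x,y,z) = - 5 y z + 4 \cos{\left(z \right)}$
(0, -5*z, -5*y - 4*sin(z))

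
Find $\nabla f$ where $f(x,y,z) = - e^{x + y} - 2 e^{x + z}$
(-exp(x + y) - 2*exp(x + z), -exp(x + y), -2*exp(x + z))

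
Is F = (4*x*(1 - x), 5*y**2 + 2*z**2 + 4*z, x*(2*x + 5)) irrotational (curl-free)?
No, ∇×F = (-4*z - 4, -4*x - 5, 0)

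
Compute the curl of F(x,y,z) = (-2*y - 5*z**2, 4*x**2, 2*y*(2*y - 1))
(8*y - 2, -10*z, 8*x + 2)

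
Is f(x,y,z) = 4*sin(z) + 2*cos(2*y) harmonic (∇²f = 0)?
No, ∇²f = -4*sin(z) - 8*cos(2*y)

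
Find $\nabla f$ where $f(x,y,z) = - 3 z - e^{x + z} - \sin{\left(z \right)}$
(-exp(x + z), 0, -exp(x + z) - cos(z) - 3)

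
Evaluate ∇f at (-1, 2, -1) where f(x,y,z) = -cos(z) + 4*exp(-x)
(-4*E, 0, -sin(1))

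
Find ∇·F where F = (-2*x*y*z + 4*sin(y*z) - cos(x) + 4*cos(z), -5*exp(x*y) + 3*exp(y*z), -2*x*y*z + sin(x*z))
-2*x*y - 5*x*exp(x*y) + x*cos(x*z) - 2*y*z + 3*z*exp(y*z) + sin(x)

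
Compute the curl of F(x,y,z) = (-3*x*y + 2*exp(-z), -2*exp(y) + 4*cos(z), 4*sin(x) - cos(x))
(4*sin(z), -sin(x) - 4*cos(x) - 2*exp(-z), 3*x)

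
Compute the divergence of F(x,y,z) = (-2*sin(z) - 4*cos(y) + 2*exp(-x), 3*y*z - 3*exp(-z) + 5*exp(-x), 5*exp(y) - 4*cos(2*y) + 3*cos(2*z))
3*z - 6*sin(2*z) - 2*exp(-x)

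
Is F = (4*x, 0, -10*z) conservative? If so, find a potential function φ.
Yes, F is conservative. φ = 2*x**2 - 5*z**2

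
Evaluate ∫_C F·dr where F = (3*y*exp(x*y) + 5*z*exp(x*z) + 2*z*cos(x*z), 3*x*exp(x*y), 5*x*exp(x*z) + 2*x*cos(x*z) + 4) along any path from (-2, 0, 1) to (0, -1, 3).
-5*exp(-2) + 2*sin(2) + 13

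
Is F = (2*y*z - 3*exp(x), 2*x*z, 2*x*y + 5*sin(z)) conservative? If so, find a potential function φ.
Yes, F is conservative. φ = 2*x*y*z - 3*exp(x) - 5*cos(z)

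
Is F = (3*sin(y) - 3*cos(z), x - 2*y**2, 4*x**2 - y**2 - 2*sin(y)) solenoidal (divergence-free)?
No, ∇·F = -4*y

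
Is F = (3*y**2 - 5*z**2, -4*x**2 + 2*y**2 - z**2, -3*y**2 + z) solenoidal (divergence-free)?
No, ∇·F = 4*y + 1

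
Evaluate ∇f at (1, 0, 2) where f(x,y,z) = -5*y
(0, -5, 0)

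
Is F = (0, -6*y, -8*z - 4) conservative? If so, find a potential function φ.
Yes, F is conservative. φ = -3*y**2 - 4*z**2 - 4*z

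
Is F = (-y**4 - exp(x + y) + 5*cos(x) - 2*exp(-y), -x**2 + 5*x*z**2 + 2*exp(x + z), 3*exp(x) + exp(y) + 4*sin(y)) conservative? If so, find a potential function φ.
No, ∇×F = (-10*x*z + exp(y) - 2*exp(x + z) + 4*cos(y), -3*exp(x), ((-2*x + 4*y**3 + 5*z**2 + exp(x + y) + 2*exp(x + z))*exp(y) - 2)*exp(-y)) ≠ 0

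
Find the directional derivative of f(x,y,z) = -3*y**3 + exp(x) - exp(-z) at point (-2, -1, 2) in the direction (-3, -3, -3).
sqrt(3)*(-2 + 9*exp(2))*exp(-2)/3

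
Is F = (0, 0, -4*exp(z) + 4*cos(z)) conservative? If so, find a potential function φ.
Yes, F is conservative. φ = -4*exp(z) + 4*sin(z)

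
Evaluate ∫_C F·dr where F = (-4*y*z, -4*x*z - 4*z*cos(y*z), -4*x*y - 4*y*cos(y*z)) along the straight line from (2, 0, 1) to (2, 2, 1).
-16 - 4*sin(2)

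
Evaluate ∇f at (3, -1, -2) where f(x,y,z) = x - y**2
(1, 2, 0)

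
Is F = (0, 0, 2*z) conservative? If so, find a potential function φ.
Yes, F is conservative. φ = z**2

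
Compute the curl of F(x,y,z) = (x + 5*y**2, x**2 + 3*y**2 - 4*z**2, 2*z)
(8*z, 0, 2*x - 10*y)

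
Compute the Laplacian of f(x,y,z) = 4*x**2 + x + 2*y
8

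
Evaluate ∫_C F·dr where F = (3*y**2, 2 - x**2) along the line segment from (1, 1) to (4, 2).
16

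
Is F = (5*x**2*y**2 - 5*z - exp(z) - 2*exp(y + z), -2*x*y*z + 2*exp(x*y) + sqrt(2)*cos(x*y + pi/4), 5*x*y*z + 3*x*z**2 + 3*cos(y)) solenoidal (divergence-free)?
No, ∇·F = x*(10*y**2 + 5*y + 4*z + 2*exp(x*y) - sqrt(2)*sin(x*y + pi/4))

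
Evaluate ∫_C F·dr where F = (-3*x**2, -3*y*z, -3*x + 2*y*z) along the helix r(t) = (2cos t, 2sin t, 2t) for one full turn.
-20*pi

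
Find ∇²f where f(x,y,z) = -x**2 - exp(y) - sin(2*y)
-exp(y) + 4*sin(2*y) - 2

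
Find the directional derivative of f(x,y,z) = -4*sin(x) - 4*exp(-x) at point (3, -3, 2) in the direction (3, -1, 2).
6*sqrt(14)*(1 - exp(3)*cos(3))*exp(-3)/7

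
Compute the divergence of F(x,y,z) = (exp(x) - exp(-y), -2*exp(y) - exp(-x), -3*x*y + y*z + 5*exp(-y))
y + exp(x) - 2*exp(y)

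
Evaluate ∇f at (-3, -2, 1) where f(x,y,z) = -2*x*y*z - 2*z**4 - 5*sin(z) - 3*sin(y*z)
(4, 6 - 3*cos(2), -20 - 5*cos(1) + 6*cos(2))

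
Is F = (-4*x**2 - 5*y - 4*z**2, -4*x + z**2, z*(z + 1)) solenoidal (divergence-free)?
No, ∇·F = -8*x + 2*z + 1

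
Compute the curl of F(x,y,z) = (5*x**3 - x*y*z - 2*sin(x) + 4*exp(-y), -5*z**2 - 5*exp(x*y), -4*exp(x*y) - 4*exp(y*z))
(-4*x*exp(x*y) - 4*z*exp(y*z) + 10*z, y*(-x + 4*exp(x*y)), x*z - 5*y*exp(x*y) + 4*exp(-y))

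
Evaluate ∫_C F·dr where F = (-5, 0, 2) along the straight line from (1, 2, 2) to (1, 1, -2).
-8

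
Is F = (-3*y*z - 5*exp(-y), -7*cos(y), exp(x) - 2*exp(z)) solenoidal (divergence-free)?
No, ∇·F = -2*exp(z) + 7*sin(y)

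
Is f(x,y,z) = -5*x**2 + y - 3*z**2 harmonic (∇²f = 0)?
No, ∇²f = -16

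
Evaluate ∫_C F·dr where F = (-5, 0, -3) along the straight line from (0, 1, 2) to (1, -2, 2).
-5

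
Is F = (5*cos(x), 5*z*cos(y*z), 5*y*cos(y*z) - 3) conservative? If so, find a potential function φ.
Yes, F is conservative. φ = -3*z + 5*sin(x) + 5*sin(y*z)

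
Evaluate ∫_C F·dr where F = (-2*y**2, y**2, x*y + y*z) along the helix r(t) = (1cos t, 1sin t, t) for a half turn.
8/3 + pi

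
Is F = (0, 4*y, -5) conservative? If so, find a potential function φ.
Yes, F is conservative. φ = 2*y**2 - 5*z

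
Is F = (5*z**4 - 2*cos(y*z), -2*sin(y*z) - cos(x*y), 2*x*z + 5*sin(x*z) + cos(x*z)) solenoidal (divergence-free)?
No, ∇·F = x*sin(x*y) - x*sin(x*z) + 5*x*cos(x*z) + 2*x - 2*z*cos(y*z)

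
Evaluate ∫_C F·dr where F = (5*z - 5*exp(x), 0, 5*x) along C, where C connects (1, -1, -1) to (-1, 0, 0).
5 + 10*sinh(1)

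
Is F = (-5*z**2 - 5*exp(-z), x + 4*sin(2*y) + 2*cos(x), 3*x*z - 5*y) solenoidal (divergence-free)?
No, ∇·F = 3*x + 8*cos(2*y)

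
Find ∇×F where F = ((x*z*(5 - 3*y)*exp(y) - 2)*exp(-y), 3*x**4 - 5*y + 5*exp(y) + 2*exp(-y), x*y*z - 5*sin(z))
(x*z, -x*(3*y - 5) - y*z, 12*x**3 + 3*x*z - 2*exp(-y))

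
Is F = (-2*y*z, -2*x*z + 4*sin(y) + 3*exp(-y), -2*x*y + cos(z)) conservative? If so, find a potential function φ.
Yes, F is conservative. φ = -2*x*y*z + sin(z) - 4*cos(y) - 3*exp(-y)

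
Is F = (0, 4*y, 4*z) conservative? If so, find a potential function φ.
Yes, F is conservative. φ = 2*y**2 + 2*z**2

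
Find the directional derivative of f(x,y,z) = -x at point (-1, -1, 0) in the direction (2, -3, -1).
-sqrt(14)/7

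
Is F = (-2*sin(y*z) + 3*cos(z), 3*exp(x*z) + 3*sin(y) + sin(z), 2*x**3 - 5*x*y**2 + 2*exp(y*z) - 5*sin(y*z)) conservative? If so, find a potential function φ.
No, ∇×F = (-10*x*y - 3*x*exp(x*z) + 2*z*exp(y*z) - 5*z*cos(y*z) - cos(z), -6*x**2 + 5*y**2 - 2*y*cos(y*z) - 3*sin(z), z*(3*exp(x*z) + 2*cos(y*z))) ≠ 0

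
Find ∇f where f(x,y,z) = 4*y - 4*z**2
(0, 4, -8*z)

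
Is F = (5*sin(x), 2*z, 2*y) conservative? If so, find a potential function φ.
Yes, F is conservative. φ = 2*y*z - 5*cos(x)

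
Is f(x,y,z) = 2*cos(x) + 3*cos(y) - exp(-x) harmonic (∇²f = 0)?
No, ∇²f = -2*cos(x) - 3*cos(y) - exp(-x)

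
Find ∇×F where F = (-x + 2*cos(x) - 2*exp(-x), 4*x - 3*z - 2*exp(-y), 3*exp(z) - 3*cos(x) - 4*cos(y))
(4*sin(y) + 3, -3*sin(x), 4)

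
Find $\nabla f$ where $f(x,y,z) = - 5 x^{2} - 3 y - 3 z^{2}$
(-10*x, -3, -6*z)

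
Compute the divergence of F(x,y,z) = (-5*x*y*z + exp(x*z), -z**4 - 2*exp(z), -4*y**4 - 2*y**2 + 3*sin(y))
z*(-5*y + exp(x*z))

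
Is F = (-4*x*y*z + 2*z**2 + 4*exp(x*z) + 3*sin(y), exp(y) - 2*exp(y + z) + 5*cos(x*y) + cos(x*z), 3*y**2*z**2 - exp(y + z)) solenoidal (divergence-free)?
No, ∇·F = -5*x*sin(x*y) + 6*y**2*z - 4*y*z + 4*z*exp(x*z) + exp(y) - 3*exp(y + z)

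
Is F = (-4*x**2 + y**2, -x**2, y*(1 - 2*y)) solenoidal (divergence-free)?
No, ∇·F = -8*x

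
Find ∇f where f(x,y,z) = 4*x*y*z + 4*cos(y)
(4*y*z, 4*x*z - 4*sin(y), 4*x*y)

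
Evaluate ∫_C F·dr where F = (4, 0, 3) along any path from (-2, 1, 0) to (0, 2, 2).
14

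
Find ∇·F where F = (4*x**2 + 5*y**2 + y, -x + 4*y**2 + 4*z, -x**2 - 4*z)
8*x + 8*y - 4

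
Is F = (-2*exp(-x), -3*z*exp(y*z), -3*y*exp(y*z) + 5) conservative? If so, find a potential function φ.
Yes, F is conservative. φ = 5*z - 3*exp(y*z) + 2*exp(-x)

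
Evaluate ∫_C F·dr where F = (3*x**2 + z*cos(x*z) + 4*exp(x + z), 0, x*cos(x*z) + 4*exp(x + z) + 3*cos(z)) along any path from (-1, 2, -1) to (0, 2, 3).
-4*exp(-2) + 3*sin(3) + 1 + 2*sin(1) + 4*exp(3)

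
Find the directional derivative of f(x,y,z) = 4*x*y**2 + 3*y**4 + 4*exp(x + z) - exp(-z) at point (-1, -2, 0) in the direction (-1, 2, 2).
-58 + 4*exp(-1)/3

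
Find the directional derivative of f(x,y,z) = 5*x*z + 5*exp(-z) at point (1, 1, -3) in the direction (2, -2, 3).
-15*sqrt(17)*(1 + exp(3))/17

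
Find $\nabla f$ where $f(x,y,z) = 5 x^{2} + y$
(10*x, 1, 0)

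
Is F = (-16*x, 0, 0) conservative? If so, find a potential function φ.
Yes, F is conservative. φ = -8*x**2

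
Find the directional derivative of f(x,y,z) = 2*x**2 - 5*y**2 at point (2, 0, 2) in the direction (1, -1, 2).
4*sqrt(6)/3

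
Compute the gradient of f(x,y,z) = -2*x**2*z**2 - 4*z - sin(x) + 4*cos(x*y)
(-4*x*z**2 - 4*y*sin(x*y) - cos(x), -4*x*sin(x*y), -4*x**2*z - 4)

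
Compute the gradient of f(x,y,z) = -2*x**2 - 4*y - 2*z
(-4*x, -4, -2)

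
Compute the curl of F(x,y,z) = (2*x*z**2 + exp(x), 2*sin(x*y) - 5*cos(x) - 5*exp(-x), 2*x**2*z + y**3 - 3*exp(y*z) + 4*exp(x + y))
(3*y**2 - 3*z*exp(y*z) + 4*exp(x + y), -4*exp(x + y), 2*y*cos(x*y) + 5*sin(x) + 5*exp(-x))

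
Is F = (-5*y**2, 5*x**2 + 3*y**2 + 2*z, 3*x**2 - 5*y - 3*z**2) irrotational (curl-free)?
No, ∇×F = (-7, -6*x, 10*x + 10*y)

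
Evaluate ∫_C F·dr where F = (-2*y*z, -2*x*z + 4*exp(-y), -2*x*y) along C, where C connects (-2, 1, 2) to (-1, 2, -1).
-12 - 4*exp(-2) + 4*exp(-1)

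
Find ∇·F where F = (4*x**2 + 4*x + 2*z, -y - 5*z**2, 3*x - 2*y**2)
8*x + 3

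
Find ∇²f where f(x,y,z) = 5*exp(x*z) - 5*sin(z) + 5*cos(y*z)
5*x**2*exp(x*z) - 5*y**2*cos(y*z) + 5*z**2*exp(x*z) - 5*z**2*cos(y*z) + 5*sin(z)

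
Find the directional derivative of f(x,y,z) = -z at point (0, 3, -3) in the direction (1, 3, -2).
sqrt(14)/7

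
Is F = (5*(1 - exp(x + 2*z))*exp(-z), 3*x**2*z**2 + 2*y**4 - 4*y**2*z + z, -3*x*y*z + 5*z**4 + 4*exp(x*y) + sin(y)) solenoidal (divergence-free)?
No, ∇·F = -3*x*y + 8*y**3 - 8*y*z + 20*z**3 - 5*exp(x + z)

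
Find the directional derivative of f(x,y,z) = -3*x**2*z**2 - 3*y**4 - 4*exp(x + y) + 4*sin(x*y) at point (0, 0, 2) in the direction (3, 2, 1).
-10*sqrt(14)/7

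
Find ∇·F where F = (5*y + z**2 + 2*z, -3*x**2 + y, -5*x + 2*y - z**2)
1 - 2*z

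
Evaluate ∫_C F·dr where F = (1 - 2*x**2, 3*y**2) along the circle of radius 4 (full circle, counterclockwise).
0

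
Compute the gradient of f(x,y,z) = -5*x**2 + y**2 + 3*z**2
(-10*x, 2*y, 6*z)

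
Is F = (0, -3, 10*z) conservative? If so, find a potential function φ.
Yes, F is conservative. φ = -3*y + 5*z**2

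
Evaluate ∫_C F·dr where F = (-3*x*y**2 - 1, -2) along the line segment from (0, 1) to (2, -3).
-16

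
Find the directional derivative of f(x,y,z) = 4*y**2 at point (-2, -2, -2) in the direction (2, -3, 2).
48*sqrt(17)/17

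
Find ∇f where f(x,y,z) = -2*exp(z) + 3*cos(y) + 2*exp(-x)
(-2*exp(-x), -3*sin(y), -2*exp(z))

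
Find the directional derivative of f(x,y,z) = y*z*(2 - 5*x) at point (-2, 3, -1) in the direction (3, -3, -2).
9*sqrt(22)/22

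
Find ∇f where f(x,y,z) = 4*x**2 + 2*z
(8*x, 0, 2)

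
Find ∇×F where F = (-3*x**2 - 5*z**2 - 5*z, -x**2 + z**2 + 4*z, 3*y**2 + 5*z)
(6*y - 2*z - 4, -10*z - 5, -2*x)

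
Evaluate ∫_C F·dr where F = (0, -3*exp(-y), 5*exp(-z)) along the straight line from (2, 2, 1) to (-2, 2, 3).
-(5 - 5*exp(2))*exp(-3)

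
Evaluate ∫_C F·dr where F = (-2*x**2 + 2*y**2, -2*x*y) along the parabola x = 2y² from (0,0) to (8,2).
-976/3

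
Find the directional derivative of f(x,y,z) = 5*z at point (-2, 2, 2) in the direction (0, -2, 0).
0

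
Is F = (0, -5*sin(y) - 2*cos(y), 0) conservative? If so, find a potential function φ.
Yes, F is conservative. φ = -2*sin(y) + 5*cos(y)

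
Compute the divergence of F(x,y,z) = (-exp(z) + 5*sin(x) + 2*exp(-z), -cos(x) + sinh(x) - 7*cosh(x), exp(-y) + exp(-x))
5*cos(x)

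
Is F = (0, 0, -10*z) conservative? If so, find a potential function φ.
Yes, F is conservative. φ = -5*z**2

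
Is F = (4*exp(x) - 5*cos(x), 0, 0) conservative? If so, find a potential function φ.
Yes, F is conservative. φ = 4*exp(x) - 5*sin(x)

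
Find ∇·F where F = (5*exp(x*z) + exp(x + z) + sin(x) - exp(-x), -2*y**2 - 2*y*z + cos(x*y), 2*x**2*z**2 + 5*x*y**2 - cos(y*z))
4*x**2*z - x*sin(x*y) + y*sin(y*z) - 4*y + 5*z*exp(x*z) - 2*z + exp(x + z) + cos(x) + exp(-x)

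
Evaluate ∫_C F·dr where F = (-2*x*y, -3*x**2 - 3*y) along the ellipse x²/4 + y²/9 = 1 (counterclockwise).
0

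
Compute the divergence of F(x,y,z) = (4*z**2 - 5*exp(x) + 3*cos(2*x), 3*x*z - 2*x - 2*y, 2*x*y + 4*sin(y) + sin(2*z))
-5*exp(x) - 6*sin(2*x) + 2*cos(2*z) - 2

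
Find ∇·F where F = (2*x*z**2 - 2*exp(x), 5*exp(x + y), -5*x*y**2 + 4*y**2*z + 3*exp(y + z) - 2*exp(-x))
4*y**2 + 2*z**2 - 2*exp(x) + 5*exp(x + y) + 3*exp(y + z)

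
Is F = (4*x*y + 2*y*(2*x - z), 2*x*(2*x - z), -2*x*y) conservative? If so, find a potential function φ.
Yes, F is conservative. φ = 2*x*y*(2*x - z)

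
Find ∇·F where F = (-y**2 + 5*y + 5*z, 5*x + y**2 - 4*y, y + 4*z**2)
2*y + 8*z - 4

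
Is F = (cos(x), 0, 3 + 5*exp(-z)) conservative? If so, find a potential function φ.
Yes, F is conservative. φ = 3*z + sin(x) - 5*exp(-z)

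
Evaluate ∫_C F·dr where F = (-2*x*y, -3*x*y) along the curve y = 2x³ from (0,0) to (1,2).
-208/35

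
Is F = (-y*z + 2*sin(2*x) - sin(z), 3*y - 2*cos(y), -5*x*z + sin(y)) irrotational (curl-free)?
No, ∇×F = (cos(y), -y + 5*z - cos(z), z)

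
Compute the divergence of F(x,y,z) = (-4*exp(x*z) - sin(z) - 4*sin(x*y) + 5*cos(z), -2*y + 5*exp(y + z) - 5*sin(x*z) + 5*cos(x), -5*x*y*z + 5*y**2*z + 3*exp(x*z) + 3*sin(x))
-5*x*y + 3*x*exp(x*z) + 5*y**2 - 4*y*cos(x*y) - 4*z*exp(x*z) + 5*exp(y + z) - 2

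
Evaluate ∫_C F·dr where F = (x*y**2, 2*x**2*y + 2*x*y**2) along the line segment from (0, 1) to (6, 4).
576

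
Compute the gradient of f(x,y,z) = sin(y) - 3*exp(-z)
(0, cos(y), 3*exp(-z))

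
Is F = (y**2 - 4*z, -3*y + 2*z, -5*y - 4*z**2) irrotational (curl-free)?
No, ∇×F = (-7, -4, -2*y)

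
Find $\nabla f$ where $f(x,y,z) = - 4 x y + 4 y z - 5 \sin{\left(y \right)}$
(-4*y, -4*x + 4*z - 5*cos(y), 4*y)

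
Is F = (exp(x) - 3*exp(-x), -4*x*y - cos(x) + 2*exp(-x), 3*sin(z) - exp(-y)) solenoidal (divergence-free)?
No, ∇·F = -4*x + exp(x) + 3*cos(z) + 3*exp(-x)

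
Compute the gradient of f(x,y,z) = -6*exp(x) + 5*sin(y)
(-6*exp(x), 5*cos(y), 0)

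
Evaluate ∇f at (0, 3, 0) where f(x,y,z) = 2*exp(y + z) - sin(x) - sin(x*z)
(-1, 2*exp(3), 2*exp(3))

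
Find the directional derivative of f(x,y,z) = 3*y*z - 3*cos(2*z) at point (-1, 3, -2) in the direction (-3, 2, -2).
6*sqrt(17)*(-5 + 2*sin(4))/17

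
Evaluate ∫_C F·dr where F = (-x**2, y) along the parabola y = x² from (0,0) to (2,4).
16/3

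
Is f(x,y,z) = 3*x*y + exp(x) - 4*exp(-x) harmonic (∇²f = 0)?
No, ∇²f = exp(x) - 4*exp(-x)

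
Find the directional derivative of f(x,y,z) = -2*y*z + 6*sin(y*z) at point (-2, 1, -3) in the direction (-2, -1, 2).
10*cos(3) - 10/3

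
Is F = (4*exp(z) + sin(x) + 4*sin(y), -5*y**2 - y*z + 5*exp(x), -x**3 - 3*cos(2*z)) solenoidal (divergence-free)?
No, ∇·F = -10*y - z + 6*sin(2*z) + cos(x)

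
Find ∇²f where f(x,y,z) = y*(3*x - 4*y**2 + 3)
-24*y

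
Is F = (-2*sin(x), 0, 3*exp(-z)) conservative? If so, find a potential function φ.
Yes, F is conservative. φ = 2*cos(x) - 3*exp(-z)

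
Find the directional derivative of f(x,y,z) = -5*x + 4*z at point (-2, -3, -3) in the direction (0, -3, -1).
-2*sqrt(10)/5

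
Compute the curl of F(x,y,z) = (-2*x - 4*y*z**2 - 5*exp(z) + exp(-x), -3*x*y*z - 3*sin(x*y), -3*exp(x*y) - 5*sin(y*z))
(3*x*y - 3*x*exp(x*y) - 5*z*cos(y*z), -8*y*z + 3*y*exp(x*y) - 5*exp(z), -3*y*z - 3*y*cos(x*y) + 4*z**2)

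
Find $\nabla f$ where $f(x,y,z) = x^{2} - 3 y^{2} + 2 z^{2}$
(2*x, -6*y, 4*z)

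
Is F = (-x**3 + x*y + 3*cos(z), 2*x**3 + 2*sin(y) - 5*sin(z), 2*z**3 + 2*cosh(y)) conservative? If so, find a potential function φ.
No, ∇×F = (5*cos(z) + 2*sinh(y), -3*sin(z), x*(6*x - 1)) ≠ 0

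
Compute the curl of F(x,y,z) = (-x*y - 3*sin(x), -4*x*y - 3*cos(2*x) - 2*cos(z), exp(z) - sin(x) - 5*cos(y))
(5*sin(y) - 2*sin(z), cos(x), x - 4*y + 6*sin(2*x))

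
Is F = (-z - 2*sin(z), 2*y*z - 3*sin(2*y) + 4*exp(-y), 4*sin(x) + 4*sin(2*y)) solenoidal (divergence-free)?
No, ∇·F = 2*z - 6*cos(2*y) - 4*exp(-y)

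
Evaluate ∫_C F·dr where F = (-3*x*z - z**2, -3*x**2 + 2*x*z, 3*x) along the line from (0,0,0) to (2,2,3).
-9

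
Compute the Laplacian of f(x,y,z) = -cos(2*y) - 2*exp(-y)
4*cos(2*y) - 2*exp(-y)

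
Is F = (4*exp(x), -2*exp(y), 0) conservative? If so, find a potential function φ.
Yes, F is conservative. φ = 4*exp(x) - 2*exp(y)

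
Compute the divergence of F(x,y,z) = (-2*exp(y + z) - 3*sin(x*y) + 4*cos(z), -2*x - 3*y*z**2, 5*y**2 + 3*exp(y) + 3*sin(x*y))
-3*y*cos(x*y) - 3*z**2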